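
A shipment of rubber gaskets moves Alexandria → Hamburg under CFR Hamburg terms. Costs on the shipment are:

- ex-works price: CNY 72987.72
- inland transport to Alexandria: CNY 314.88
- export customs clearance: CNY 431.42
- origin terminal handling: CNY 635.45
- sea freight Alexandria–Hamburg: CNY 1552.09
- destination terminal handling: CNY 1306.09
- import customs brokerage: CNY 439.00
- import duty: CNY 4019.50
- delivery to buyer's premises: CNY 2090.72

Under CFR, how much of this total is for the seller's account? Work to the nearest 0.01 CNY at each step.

CFR: the seller pays costs through ocean freight to the destination port, but not insurance.
Seller's account: goods 72987.72 + inland to port 314.88 + export clearance 431.42 + origin terminal 635.45 + freight 1552.09 = 75921.56
Buyer's account: destination terminal 1306.09 + brokerage 439.00 + duty 4019.50 + delivery 2090.72 = 7855.31

Seller's account: CNY 75921.56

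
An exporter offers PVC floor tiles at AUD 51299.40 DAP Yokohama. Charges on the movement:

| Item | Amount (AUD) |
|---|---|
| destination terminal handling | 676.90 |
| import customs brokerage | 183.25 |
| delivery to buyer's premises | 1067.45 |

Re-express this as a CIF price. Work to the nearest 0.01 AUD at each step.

CIF price: AUD 49555.05

Not relevant to the conversion: brokerage — on the buyer under both terms; not part of either seller's price.
From DAP to CIF, the seller no longer bears: destination terminal, delivery.
CIF price = 51299.40 − 676.90 − 1067.45 = 49555.05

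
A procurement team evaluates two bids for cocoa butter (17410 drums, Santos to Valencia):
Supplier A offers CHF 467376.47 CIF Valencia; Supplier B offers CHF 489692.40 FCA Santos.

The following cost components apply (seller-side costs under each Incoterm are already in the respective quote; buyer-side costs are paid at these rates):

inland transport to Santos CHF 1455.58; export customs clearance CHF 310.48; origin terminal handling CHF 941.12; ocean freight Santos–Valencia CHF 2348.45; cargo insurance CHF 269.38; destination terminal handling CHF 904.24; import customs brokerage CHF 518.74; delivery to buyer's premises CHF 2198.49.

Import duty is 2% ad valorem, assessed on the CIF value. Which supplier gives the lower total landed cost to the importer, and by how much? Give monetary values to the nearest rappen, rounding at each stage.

Supplier A is cheaper by CHF 26392.38

Supplier A (CIF):
The CIF price already equals the CIF value: 467376.47
Import duty = 467376.47 × 2% = 9347.53
Buyer bears (A): 904.24 + 518.74 + 2198.49 = 3621.47
Landed cost (A) = invoice 467376.47 + 3621.47 + duty 9347.53 = 480345.47
Supplier B (FCA):
CIF value = FCA price + origin terminal + freight + insurance = 489692.40 + 941.12 + 2348.45 + 269.38 = 493251.35
Import duty = 493251.35 × 2% = 9865.03
Buyer bears (B): 941.12 + 2348.45 + 269.38 + 904.24 + 518.74 + 2198.49 = 7180.42
Landed cost (B) = invoice 489692.40 + 7180.42 + duty 9865.03 = 506737.85
Difference = |480345.47 − 506737.85| = 26392.38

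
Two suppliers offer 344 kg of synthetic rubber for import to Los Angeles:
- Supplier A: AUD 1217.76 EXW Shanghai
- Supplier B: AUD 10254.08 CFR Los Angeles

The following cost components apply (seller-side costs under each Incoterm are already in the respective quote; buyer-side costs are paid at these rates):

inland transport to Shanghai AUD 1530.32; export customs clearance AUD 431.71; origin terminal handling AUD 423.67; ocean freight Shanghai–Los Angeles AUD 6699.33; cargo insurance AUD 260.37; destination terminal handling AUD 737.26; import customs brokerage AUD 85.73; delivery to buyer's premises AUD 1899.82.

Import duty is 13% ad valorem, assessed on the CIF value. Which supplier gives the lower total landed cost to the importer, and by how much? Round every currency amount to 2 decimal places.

Supplier A (EXW):
CIF value = EXW price + inland to port + export clearance + origin terminal + freight + insurance = 1217.76 + 1530.32 + 431.71 + 423.67 + 6699.33 + 260.37 = 10563.16
Import duty = 10563.16 × 13% = 1373.21
Buyer bears (A): 1530.32 + 431.71 + 423.67 + 6699.33 + 260.37 + 737.26 + 85.73 + 1899.82 = 12068.21
Landed cost (A) = invoice 1217.76 + 12068.21 + duty 1373.21 = 14659.18
Supplier B (CFR):
CIF value = CFR price + insurance = 10254.08 + 260.37 = 10514.45
Import duty = 10514.45 × 13% = 1366.88
Buyer bears (B): 260.37 + 737.26 + 85.73 + 1899.82 = 2983.18
Landed cost (B) = invoice 10254.08 + 2983.18 + duty 1366.88 = 14604.14
Difference = |14659.18 − 14604.14| = 55.04

Supplier B is cheaper by AUD 55.04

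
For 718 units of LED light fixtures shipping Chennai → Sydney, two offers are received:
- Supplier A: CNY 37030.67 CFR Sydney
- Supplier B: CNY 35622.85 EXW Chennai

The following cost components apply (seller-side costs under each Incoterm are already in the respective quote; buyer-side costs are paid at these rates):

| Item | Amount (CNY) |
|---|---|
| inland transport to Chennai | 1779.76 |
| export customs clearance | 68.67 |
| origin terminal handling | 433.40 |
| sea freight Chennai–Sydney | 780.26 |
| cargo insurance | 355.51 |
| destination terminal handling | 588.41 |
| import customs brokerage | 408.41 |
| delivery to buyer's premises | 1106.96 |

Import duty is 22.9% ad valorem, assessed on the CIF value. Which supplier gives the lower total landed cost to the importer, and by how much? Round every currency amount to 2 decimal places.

Supplier A (CFR):
CIF value = CFR price + insurance = 37030.67 + 355.51 = 37386.18
Import duty = 37386.18 × 22.9% = 8561.44
Buyer bears (A): 355.51 + 588.41 + 408.41 + 1106.96 = 2459.29
Landed cost (A) = invoice 37030.67 + 2459.29 + duty 8561.44 = 48051.40
Supplier B (EXW):
CIF value = EXW price + inland to port + export clearance + origin terminal + freight + insurance = 35622.85 + 1779.76 + 68.67 + 433.40 + 780.26 + 355.51 = 39040.45
Import duty = 39040.45 × 22.9% = 8940.26
Buyer bears (B): 1779.76 + 68.67 + 433.40 + 780.26 + 355.51 + 588.41 + 408.41 + 1106.96 = 5521.38
Landed cost (B) = invoice 35622.85 + 5521.38 + duty 8940.26 = 50084.49
Difference = |48051.40 − 50084.49| = 2033.09

Supplier A is cheaper by CNY 2033.09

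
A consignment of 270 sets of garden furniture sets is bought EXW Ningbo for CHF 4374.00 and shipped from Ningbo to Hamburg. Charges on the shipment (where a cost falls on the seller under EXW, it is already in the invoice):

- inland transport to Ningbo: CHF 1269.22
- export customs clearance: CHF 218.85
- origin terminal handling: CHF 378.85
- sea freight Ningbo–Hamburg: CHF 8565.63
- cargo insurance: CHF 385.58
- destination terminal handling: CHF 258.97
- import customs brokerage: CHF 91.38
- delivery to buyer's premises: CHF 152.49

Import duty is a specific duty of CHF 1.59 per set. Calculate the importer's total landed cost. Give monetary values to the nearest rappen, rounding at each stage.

Total landed cost: CHF 16124.27

EXW: the seller makes goods available at their premises; the buyer bears all onward costs.
CIF value = EXW price + inland to port + export clearance + origin terminal + freight + insurance = 4374.00 + 1269.22 + 218.85 + 378.85 + 8565.63 + 385.58 = 15192.13
Import duty = 270 × 1.59 = 429.30
Buyer bears: inland to port 1269.22 + export clearance 218.85 + origin terminal 378.85 + freight 8565.63 + insurance 385.58 + destination terminal 258.97 + brokerage 91.38 + delivery 152.49 + duty 429.30 = 11750.27
Landed cost = invoice 4374.00 + 11750.27 = 16124.27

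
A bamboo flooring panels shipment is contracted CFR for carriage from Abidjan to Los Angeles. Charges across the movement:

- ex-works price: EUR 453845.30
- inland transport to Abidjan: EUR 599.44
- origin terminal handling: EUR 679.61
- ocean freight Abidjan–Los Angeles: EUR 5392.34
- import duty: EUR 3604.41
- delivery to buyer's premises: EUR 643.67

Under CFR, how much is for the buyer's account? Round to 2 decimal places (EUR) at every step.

Buyer's account: EUR 4248.08

CFR: the seller pays costs through ocean freight to the destination port, but not insurance.
Seller's account: goods 453845.30 + inland to port 599.44 + origin terminal 679.61 + freight 5392.34 = 460516.69
Buyer's account: duty 3604.41 + delivery 643.67 = 4248.08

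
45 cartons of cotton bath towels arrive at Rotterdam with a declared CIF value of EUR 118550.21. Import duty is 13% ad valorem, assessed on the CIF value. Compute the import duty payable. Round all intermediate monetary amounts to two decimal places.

Import duty = 118550.21 × 13% = 15411.53

Import duty: EUR 15411.53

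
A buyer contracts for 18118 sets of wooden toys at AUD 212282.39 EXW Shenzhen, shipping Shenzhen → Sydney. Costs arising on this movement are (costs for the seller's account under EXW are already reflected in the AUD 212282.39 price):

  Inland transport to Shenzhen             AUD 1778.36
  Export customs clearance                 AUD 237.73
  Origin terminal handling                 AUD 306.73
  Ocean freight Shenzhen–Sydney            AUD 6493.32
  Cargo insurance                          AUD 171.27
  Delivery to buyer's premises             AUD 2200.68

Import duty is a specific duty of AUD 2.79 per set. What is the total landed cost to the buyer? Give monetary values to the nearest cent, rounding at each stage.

EXW: the seller makes goods available at their premises; the buyer bears all onward costs.
CIF value = EXW price + inland to port + export clearance + origin terminal + freight + insurance = 212282.39 + 1778.36 + 237.73 + 306.73 + 6493.32 + 171.27 = 221269.80
Import duty = 18118 × 2.79 = 50549.22
Buyer bears: inland to port 1778.36 + export clearance 237.73 + origin terminal 306.73 + freight 6493.32 + insurance 171.27 + delivery 2200.68 + duty 50549.22 = 61737.31
Landed cost = invoice 212282.39 + 61737.31 = 274019.70

Total landed cost: AUD 274019.70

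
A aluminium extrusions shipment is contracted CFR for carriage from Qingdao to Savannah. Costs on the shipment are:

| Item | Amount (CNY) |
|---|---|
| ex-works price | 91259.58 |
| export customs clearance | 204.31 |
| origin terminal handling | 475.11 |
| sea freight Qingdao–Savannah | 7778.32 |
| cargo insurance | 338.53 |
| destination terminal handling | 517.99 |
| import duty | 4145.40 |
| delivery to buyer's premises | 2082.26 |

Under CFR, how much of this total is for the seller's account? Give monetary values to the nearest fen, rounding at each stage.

CFR: the seller pays costs through ocean freight to the destination port, but not insurance.
Seller's account: goods 91259.58 + export clearance 204.31 + origin terminal 475.11 + freight 7778.32 = 99717.32
Buyer's account: insurance 338.53 + destination terminal 517.99 + duty 4145.40 + delivery 2082.26 = 7084.18

Seller's account: CNY 99717.32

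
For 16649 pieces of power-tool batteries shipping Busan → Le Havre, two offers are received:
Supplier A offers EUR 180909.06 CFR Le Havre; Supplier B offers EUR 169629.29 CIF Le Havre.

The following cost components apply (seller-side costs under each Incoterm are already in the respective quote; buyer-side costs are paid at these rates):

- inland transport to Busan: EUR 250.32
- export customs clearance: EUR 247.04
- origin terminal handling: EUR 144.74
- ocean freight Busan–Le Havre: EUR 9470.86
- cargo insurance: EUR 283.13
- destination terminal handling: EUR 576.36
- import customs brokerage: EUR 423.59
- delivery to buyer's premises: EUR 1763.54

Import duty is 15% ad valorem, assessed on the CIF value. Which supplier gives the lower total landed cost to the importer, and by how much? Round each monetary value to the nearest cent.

Supplier A (CFR):
CIF value = CFR price + insurance = 180909.06 + 283.13 = 181192.19
Import duty = 181192.19 × 15% = 27178.83
Buyer bears (A): 283.13 + 576.36 + 423.59 + 1763.54 = 3046.62
Landed cost (A) = invoice 180909.06 + 3046.62 + duty 27178.83 = 211134.51
Supplier B (CIF):
The CIF price already equals the CIF value: 169629.29
Import duty = 169629.29 × 15% = 25444.39
Buyer bears (B): 576.36 + 423.59 + 1763.54 = 2763.49
Landed cost (B) = invoice 169629.29 + 2763.49 + duty 25444.39 = 197837.17
Difference = |211134.51 − 197837.17| = 13297.34

Supplier B is cheaper by EUR 13297.34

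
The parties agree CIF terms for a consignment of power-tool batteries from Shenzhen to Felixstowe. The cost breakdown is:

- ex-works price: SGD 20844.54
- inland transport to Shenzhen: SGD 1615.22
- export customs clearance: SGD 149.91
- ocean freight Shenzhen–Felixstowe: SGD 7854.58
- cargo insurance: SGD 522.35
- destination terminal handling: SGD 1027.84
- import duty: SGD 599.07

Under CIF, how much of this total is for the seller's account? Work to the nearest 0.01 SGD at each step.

Seller's account: SGD 30986.60

CIF: the seller pays costs through ocean freight and marine insurance to the destination port.
Seller's account: goods 20844.54 + inland to port 1615.22 + export clearance 149.91 + freight 7854.58 + insurance 522.35 = 30986.60
Buyer's account: destination terminal 1027.84 + duty 599.07 = 1626.91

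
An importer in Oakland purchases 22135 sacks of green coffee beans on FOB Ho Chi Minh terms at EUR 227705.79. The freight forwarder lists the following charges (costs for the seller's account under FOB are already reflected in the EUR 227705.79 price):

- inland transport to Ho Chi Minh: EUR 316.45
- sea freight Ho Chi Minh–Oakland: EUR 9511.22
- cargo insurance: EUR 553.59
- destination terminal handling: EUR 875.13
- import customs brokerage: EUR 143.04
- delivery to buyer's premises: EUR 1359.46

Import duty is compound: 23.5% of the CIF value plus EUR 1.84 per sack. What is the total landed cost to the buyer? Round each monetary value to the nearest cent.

Total landed cost: EUR 336752.72

FOB: the seller bears costs until goods are on board at the origin port; the buyer bears freight, insurance and all costs thereafter.
Already in the invoice (seller's account under FOB): inland to port — exclude.
CIF value = FOB price + freight + insurance = 227705.79 + 9511.22 + 553.59 = 237770.60
Ad valorem component: 237770.60 × 23.5% = 55876.09
Specific component: 22135 × 1.84 = 40728.40
Import duty = 55876.09 + 40728.40 = 96604.49
Buyer bears: freight 9511.22 + insurance 553.59 + destination terminal 875.13 + brokerage 143.04 + delivery 1359.46 + duty 96604.49 = 109046.93
Landed cost = invoice 227705.79 + 109046.93 = 336752.72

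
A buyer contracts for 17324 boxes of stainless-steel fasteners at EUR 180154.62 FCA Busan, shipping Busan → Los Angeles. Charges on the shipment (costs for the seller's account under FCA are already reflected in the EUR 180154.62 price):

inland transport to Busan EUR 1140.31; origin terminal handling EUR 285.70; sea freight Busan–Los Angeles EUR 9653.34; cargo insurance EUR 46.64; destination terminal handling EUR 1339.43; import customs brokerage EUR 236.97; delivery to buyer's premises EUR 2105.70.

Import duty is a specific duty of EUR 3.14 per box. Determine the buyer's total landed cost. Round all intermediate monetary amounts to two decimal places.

Total landed cost: EUR 248219.76

FCA: the seller delivers export-cleared goods to the carrier; the buyer bears costs from that point.
Already in the invoice (seller's account under FCA): inland to port — exclude.
CIF value = FCA price + origin terminal + freight + insurance = 180154.62 + 285.70 + 9653.34 + 46.64 = 190140.30
Import duty = 17324 × 3.14 = 54397.36
Buyer bears: origin terminal 285.70 + freight 9653.34 + insurance 46.64 + destination terminal 1339.43 + brokerage 236.97 + delivery 2105.70 + duty 54397.36 = 68065.14
Landed cost = invoice 180154.62 + 68065.14 = 248219.76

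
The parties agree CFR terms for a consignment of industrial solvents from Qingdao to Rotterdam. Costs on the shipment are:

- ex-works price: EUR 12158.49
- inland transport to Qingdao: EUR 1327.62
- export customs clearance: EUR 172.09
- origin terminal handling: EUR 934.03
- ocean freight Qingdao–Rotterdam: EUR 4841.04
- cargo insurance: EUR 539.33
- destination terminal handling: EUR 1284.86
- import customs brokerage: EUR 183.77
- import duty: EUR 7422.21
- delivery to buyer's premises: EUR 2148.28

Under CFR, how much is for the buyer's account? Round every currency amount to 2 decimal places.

CFR: the seller pays costs through ocean freight to the destination port, but not insurance.
Seller's account: goods 12158.49 + inland to port 1327.62 + export clearance 172.09 + origin terminal 934.03 + freight 4841.04 = 19433.27
Buyer's account: insurance 539.33 + destination terminal 1284.86 + brokerage 183.77 + duty 7422.21 + delivery 2148.28 = 11578.45

Buyer's account: EUR 11578.45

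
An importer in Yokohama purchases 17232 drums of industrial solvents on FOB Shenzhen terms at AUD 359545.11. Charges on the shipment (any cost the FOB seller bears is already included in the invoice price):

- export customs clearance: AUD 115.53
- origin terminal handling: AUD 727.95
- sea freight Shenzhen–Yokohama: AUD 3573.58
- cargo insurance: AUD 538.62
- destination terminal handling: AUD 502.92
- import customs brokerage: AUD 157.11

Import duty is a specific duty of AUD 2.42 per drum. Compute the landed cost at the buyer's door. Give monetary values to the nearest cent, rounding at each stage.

FOB: the seller bears costs until goods are on board at the origin port; the buyer bears freight, insurance and all costs thereafter.
Already in the invoice (seller's account under FOB): export clearance, origin terminal — exclude.
CIF value = FOB price + freight + insurance = 359545.11 + 3573.58 + 538.62 = 363657.31
Import duty = 17232 × 2.42 = 41701.44
Buyer bears: freight 3573.58 + insurance 538.62 + destination terminal 502.92 + brokerage 157.11 + duty 41701.44 = 46473.67
Landed cost = invoice 359545.11 + 46473.67 = 406018.78

Total landed cost: AUD 406018.78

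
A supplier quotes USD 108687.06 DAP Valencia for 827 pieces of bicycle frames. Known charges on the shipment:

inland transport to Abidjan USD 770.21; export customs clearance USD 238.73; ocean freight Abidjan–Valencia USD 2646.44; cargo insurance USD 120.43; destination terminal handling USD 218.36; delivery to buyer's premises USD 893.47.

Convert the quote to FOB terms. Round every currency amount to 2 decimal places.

FOB price: USD 104808.36

Not relevant to the conversion: export clearance, inland to port — on the seller under both DAP and FOB; already in the DAP price and stays in the FOB price.
From DAP to FOB, the seller no longer bears: freight, insurance, destination terminal, delivery.
FOB price = 108687.06 − 2646.44 − 120.43 − 218.36 − 893.47 = 104808.36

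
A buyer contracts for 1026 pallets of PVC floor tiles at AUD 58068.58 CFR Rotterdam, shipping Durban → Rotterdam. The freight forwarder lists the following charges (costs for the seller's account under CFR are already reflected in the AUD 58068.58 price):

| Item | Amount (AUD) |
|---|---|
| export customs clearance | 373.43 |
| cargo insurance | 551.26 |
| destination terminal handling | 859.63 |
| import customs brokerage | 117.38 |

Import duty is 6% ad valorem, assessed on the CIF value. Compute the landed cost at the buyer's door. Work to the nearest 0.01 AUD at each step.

CFR: the seller pays costs through ocean freight to the destination port, but not insurance.
Already in the invoice (seller's account under CFR): export clearance — exclude.
CIF value = CFR price + insurance = 58068.58 + 551.26 = 58619.84
Import duty = 58619.84 × 6% = 3517.19
Buyer bears: insurance 551.26 + destination terminal 859.63 + brokerage 117.38 + duty 3517.19 = 5045.46
Landed cost = invoice 58068.58 + 5045.46 = 63114.04

Total landed cost: AUD 63114.04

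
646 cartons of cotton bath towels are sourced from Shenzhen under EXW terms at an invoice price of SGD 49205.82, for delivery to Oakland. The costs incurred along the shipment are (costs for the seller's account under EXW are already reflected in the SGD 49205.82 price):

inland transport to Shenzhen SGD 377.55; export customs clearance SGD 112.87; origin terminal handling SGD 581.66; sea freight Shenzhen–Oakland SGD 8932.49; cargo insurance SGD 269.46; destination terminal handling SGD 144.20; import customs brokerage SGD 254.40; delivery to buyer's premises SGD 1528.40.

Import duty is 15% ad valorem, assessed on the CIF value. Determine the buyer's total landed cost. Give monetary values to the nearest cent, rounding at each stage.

EXW: the seller makes goods available at their premises; the buyer bears all onward costs.
CIF value = EXW price + inland to port + export clearance + origin terminal + freight + insurance = 49205.82 + 377.55 + 112.87 + 581.66 + 8932.49 + 269.46 = 59479.85
Import duty = 59479.85 × 15% = 8921.98
Buyer bears: inland to port 377.55 + export clearance 112.87 + origin terminal 581.66 + freight 8932.49 + insurance 269.46 + destination terminal 144.20 + brokerage 254.40 + delivery 1528.40 + duty 8921.98 = 21123.01
Landed cost = invoice 49205.82 + 21123.01 = 70328.83

Total landed cost: SGD 70328.83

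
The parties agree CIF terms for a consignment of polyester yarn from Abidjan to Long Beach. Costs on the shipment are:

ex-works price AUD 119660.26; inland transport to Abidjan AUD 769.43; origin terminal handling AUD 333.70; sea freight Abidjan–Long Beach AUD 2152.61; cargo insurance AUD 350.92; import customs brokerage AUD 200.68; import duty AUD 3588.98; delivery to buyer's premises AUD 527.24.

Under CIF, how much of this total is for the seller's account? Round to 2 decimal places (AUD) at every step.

CIF: the seller pays costs through ocean freight and marine insurance to the destination port.
Seller's account: goods 119660.26 + inland to port 769.43 + origin terminal 333.70 + freight 2152.61 + insurance 350.92 = 123266.92
Buyer's account: brokerage 200.68 + duty 3588.98 + delivery 527.24 = 4316.90

Seller's account: AUD 123266.92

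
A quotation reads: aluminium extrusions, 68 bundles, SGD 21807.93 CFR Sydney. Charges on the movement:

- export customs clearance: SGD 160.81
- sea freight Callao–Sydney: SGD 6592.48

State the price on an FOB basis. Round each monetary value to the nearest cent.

FOB price: SGD 15215.45

Not relevant to the conversion: export clearance — on the seller under both CFR and FOB; already in the CFR price and stays in the FOB price.
From CFR to FOB, the seller no longer bears: freight.
FOB price = 21807.93 − 6592.48 = 15215.45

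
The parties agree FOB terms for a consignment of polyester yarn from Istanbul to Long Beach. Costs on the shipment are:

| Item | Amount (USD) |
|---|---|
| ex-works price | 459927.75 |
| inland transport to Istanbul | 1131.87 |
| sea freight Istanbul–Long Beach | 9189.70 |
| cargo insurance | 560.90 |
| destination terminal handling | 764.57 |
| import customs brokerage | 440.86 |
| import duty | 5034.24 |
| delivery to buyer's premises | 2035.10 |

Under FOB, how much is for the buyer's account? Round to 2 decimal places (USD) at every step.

FOB: the seller bears costs until goods are on board at the origin port; the buyer bears freight, insurance and all costs thereafter.
Seller's account: goods 459927.75 + inland to port 1131.87 = 461059.62
Buyer's account: freight 9189.70 + insurance 560.90 + destination terminal 764.57 + brokerage 440.86 + duty 5034.24 + delivery 2035.10 = 18025.37

Buyer's account: USD 18025.37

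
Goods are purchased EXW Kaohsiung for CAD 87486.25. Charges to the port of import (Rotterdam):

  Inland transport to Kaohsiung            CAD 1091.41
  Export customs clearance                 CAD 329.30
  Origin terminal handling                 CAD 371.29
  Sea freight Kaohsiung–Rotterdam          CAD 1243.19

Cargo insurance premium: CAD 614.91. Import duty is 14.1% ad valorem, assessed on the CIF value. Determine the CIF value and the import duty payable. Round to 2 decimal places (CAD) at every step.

CIF = EXW price + pre-shipment costs + freight + insurance
CIF = 87486.25 + 1091.41 + 329.30 + 371.29 + 1243.19 + 614.91 = 91136.35
Import duty = 91136.35 × 14.1% = 12850.23

CIF value: CAD 91136.35; import duty: CAD 12850.23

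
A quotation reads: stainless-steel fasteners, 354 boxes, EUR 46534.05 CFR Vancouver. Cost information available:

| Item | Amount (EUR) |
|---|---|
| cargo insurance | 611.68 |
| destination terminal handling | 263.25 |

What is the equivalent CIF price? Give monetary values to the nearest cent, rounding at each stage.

Not relevant to the conversion: destination terminal — on the buyer under both terms; not part of either seller's price.
From CFR to CIF, the seller additionally bears: insurance.
CIF price = 46534.05 + 611.68 = 47145.73

CIF price: EUR 47145.73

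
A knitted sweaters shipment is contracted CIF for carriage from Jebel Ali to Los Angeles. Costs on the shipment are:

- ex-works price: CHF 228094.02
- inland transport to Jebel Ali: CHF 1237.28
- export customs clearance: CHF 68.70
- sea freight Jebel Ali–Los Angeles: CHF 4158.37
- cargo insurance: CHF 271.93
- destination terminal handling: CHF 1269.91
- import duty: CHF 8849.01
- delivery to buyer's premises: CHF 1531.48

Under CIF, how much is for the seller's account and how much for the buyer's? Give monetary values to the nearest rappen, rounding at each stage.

CIF: the seller pays costs through ocean freight and marine insurance to the destination port.
Seller's account: goods 228094.02 + inland to port 1237.28 + export clearance 68.70 + freight 4158.37 + insurance 271.93 = 233830.30
Buyer's account: destination terminal 1269.91 + duty 8849.01 + delivery 1531.48 = 11650.40

Seller: CHF 233830.30; buyer: CHF 11650.40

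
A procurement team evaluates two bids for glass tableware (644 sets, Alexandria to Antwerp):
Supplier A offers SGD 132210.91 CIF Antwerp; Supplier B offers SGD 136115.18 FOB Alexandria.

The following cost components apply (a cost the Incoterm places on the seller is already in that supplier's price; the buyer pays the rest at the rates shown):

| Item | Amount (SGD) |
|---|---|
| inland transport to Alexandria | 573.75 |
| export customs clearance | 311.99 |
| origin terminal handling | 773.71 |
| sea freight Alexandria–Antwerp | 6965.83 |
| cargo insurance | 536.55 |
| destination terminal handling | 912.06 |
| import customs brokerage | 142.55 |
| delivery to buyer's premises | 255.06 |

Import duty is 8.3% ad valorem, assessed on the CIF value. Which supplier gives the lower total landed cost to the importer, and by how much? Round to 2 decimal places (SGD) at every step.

Supplier A (CIF):
The CIF price already equals the CIF value: 132210.91
Import duty = 132210.91 × 8.3% = 10973.51
Buyer bears (A): 912.06 + 142.55 + 255.06 = 1309.67
Landed cost (A) = invoice 132210.91 + 1309.67 + duty 10973.51 = 144494.09
Supplier B (FOB):
CIF value = FOB price + freight + insurance = 136115.18 + 6965.83 + 536.55 = 143617.56
Import duty = 143617.56 × 8.3% = 11920.26
Buyer bears (B): 6965.83 + 536.55 + 912.06 + 142.55 + 255.06 = 8812.05
Landed cost (B) = invoice 136115.18 + 8812.05 + duty 11920.26 = 156847.49
Difference = |144494.09 − 156847.49| = 12353.40

Supplier A is cheaper by SGD 12353.40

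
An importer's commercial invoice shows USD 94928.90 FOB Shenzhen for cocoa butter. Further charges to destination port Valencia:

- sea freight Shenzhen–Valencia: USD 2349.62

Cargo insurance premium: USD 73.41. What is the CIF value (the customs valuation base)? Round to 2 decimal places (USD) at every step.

CIF = FOB price + freight + insurance
CIF = 94928.90 + 2349.62 + 73.41 = 97351.93

CIF value: USD 97351.93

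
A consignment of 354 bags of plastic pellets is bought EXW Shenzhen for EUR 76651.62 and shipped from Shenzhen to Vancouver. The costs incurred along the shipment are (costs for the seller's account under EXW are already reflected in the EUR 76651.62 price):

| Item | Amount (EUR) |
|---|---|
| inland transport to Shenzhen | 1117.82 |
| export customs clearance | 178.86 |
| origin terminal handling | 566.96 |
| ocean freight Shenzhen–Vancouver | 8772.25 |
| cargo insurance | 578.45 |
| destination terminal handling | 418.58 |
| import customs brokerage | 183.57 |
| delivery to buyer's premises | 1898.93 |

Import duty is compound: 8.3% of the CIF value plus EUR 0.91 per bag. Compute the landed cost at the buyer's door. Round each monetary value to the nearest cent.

Total landed cost: EUR 97982.05

EXW: the seller makes goods available at their premises; the buyer bears all onward costs.
CIF value = EXW price + inland to port + export clearance + origin terminal + freight + insurance = 76651.62 + 1117.82 + 178.86 + 566.96 + 8772.25 + 578.45 = 87865.96
Ad valorem component: 87865.96 × 8.3% = 7292.87
Specific component: 354 × 0.91 = 322.14
Import duty = 7292.87 + 322.14 = 7615.01
Buyer bears: inland to port 1117.82 + export clearance 178.86 + origin terminal 566.96 + freight 8772.25 + insurance 578.45 + destination terminal 418.58 + brokerage 183.57 + delivery 1898.93 + duty 7615.01 = 21330.43
Landed cost = invoice 76651.62 + 21330.43 = 97982.05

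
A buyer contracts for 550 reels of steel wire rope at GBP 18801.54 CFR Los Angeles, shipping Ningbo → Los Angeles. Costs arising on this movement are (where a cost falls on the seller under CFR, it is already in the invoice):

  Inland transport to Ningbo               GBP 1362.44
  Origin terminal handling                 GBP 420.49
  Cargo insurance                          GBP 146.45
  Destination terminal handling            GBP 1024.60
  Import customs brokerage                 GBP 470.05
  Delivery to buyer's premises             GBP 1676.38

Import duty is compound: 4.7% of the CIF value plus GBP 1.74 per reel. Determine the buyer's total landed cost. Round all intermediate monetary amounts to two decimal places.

CFR: the seller pays costs through ocean freight to the destination port, but not insurance.
Already in the invoice (seller's account under CFR): inland to port, origin terminal — exclude.
CIF value = CFR price + insurance = 18801.54 + 146.45 = 18947.99
Ad valorem component: 18947.99 × 4.7% = 890.56
Specific component: 550 × 1.74 = 957.00
Import duty = 890.56 + 957.00 = 1847.56
Buyer bears: insurance 146.45 + destination terminal 1024.60 + brokerage 470.05 + delivery 1676.38 + duty 1847.56 = 5165.04
Landed cost = invoice 18801.54 + 5165.04 = 23966.58

Total landed cost: GBP 23966.58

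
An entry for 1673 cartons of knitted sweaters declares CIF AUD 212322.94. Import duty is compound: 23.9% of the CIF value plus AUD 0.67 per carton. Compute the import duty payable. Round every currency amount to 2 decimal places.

Ad valorem component: 212322.94 × 23.9% = 50745.18
Specific component: 1673 × 0.67 = 1120.91
Import duty = 50745.18 + 1120.91 = 51866.09

Import duty: AUD 51866.09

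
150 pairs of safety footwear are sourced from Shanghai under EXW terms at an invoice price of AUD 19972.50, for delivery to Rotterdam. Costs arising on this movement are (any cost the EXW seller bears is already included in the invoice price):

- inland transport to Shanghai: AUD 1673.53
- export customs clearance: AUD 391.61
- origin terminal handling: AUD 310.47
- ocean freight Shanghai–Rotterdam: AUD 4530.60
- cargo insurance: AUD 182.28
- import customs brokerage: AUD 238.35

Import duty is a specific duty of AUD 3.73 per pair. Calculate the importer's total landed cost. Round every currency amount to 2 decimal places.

EXW: the seller makes goods available at their premises; the buyer bears all onward costs.
CIF value = EXW price + inland to port + export clearance + origin terminal + freight + insurance = 19972.50 + 1673.53 + 391.61 + 310.47 + 4530.60 + 182.28 = 27060.99
Import duty = 150 × 3.73 = 559.50
Buyer bears: inland to port 1673.53 + export clearance 391.61 + origin terminal 310.47 + freight 4530.60 + insurance 182.28 + brokerage 238.35 + duty 559.50 = 7886.34
Landed cost = invoice 19972.50 + 7886.34 = 27858.84

Total landed cost: AUD 27858.84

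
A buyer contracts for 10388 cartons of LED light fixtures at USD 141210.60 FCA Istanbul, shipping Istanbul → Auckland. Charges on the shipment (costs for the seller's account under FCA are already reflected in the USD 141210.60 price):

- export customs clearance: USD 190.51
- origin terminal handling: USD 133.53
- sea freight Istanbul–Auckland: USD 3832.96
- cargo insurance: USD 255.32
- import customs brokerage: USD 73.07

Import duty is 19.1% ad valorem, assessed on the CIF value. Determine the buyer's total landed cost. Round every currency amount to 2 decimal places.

FCA: the seller delivers export-cleared goods to the carrier; the buyer bears costs from that point.
Already in the invoice (seller's account under FCA): export clearance — exclude.
CIF value = FCA price + origin terminal + freight + insurance = 141210.60 + 133.53 + 3832.96 + 255.32 = 145432.41
Import duty = 145432.41 × 19.1% = 27777.59
Buyer bears: origin terminal 133.53 + freight 3832.96 + insurance 255.32 + brokerage 73.07 + duty 27777.59 = 32072.47
Landed cost = invoice 141210.60 + 32072.47 = 173283.07

Total landed cost: USD 173283.07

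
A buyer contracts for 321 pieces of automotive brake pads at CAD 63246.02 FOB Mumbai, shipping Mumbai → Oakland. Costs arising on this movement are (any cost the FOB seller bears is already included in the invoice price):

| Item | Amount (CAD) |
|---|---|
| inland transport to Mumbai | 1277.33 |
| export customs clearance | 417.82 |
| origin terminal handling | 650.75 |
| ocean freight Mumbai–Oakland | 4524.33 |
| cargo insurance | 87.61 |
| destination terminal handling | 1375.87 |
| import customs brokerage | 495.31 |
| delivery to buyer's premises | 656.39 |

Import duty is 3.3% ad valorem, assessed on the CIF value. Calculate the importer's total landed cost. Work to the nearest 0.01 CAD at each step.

FOB: the seller bears costs until goods are on board at the origin port; the buyer bears freight, insurance and all costs thereafter.
Already in the invoice (seller's account under FOB): inland to port, export clearance, origin terminal — exclude.
CIF value = FOB price + freight + insurance = 63246.02 + 4524.33 + 87.61 = 67857.96
Import duty = 67857.96 × 3.3% = 2239.31
Buyer bears: freight 4524.33 + insurance 87.61 + destination terminal 1375.87 + brokerage 495.31 + delivery 656.39 + duty 2239.31 = 9378.82
Landed cost = invoice 63246.02 + 9378.82 = 72624.84

Total landed cost: CAD 72624.84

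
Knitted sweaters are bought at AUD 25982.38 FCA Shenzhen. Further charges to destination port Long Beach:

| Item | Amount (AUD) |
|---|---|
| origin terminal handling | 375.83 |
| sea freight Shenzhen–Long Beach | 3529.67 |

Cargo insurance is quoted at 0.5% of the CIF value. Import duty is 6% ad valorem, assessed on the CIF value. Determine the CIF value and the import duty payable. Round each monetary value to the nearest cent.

Let C be the CIF value. C = FCA price + pre-shipment costs + freight + 0.5% × C
C − 0.5% × C = 25982.38 + 375.83 + 3529.67
0.995 × C = 29887.88
C = 29887.88 / 0.995 = 30038.07
Insurance premium = 0.5% × 30038.07 = 150.19
Import duty = 30038.07 × 6% = 1802.28

CIF value: AUD 30038.07; import duty: AUD 1802.28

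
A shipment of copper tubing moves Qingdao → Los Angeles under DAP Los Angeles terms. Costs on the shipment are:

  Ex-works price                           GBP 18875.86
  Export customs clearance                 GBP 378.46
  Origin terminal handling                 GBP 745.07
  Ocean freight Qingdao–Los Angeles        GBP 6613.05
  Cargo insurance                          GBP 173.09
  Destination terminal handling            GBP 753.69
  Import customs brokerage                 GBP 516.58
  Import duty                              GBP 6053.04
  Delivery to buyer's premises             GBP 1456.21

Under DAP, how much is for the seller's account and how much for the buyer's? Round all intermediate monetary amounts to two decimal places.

DAP: the seller bears all costs to the named destination except import duty and clearance.
Seller's account: goods 18875.86 + export clearance 378.46 + origin terminal 745.07 + freight 6613.05 + insurance 173.09 + destination terminal 753.69 + delivery 1456.21 = 28995.43
Buyer's account: brokerage 516.58 + duty 6053.04 = 6569.62

Seller: GBP 28995.43; buyer: GBP 6569.62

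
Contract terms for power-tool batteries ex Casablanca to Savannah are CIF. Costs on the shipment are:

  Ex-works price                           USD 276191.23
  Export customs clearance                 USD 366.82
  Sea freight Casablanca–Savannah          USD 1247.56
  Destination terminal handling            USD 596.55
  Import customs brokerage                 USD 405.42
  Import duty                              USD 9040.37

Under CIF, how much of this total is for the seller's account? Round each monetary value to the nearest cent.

CIF: the seller pays costs through ocean freight and marine insurance to the destination port.
Seller's account: goods 276191.23 + export clearance 366.82 + freight 1247.56 = 277805.61
Buyer's account: destination terminal 596.55 + brokerage 405.42 + duty 9040.37 = 10042.34

Seller's account: USD 277805.61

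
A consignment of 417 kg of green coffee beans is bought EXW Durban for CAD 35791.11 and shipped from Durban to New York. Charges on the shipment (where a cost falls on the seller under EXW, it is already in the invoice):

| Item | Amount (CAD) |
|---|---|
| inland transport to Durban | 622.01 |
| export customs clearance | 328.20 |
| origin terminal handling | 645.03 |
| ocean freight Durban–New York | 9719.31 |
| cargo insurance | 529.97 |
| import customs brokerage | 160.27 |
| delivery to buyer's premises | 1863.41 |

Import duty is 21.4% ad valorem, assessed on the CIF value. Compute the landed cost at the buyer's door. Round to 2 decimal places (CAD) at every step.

EXW: the seller makes goods available at their premises; the buyer bears all onward costs.
CIF value = EXW price + inland to port + export clearance + origin terminal + freight + insurance = 35791.11 + 622.01 + 328.20 + 645.03 + 9719.31 + 529.97 = 47635.63
Import duty = 47635.63 × 21.4% = 10194.02
Buyer bears: inland to port 622.01 + export clearance 328.20 + origin terminal 645.03 + freight 9719.31 + insurance 529.97 + brokerage 160.27 + delivery 1863.41 + duty 10194.02 = 24062.22
Landed cost = invoice 35791.11 + 24062.22 = 59853.33

Total landed cost: CAD 59853.33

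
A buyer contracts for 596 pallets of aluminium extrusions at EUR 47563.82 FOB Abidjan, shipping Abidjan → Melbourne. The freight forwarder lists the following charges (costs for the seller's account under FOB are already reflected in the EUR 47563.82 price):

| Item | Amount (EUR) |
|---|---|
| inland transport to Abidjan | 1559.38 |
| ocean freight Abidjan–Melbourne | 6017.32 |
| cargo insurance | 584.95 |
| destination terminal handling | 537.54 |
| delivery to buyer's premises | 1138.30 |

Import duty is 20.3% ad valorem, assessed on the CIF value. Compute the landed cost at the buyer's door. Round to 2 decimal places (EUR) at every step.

FOB: the seller bears costs until goods are on board at the origin port; the buyer bears freight, insurance and all costs thereafter.
Already in the invoice (seller's account under FOB): inland to port — exclude.
CIF value = FOB price + freight + insurance = 47563.82 + 6017.32 + 584.95 = 54166.09
Import duty = 54166.09 × 20.3% = 10995.72
Buyer bears: freight 6017.32 + insurance 584.95 + destination terminal 537.54 + delivery 1138.30 + duty 10995.72 = 19273.83
Landed cost = invoice 47563.82 + 19273.83 = 66837.65

Total landed cost: EUR 66837.65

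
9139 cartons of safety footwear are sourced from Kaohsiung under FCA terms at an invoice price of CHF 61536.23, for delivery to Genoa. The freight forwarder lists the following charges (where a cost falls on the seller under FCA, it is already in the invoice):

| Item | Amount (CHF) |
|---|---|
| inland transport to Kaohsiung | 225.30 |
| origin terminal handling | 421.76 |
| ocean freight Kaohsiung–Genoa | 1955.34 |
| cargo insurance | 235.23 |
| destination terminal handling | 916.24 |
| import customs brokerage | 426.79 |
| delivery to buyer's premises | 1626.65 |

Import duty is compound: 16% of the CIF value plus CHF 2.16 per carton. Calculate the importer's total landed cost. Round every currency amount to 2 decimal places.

FCA: the seller delivers export-cleared goods to the carrier; the buyer bears costs from that point.
Already in the invoice (seller's account under FCA): inland to port — exclude.
CIF value = FCA price + origin terminal + freight + insurance = 61536.23 + 421.76 + 1955.34 + 235.23 = 64148.56
Ad valorem component: 64148.56 × 16% = 10263.77
Specific component: 9139 × 2.16 = 19740.24
Import duty = 10263.77 + 19740.24 = 30004.01
Buyer bears: origin terminal 421.76 + freight 1955.34 + insurance 235.23 + destination terminal 916.24 + brokerage 426.79 + delivery 1626.65 + duty 30004.01 = 35586.02
Landed cost = invoice 61536.23 + 35586.02 = 97122.25

Total landed cost: CHF 97122.25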